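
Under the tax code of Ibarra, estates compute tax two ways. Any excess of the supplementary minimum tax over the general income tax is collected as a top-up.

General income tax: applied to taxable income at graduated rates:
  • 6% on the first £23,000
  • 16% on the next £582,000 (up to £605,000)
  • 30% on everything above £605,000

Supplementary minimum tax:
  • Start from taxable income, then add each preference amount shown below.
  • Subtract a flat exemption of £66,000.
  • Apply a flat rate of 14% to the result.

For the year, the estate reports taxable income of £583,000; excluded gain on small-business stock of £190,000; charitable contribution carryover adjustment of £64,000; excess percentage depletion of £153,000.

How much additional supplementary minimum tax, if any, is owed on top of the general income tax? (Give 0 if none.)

Supplementary minimum tax:
  Adjusted income: £583,000 + £190,000 + £64,000 + £153,000 = £990,000
  Less exemption £66,000 → base £924,000
  £924,000 × 14% = £129,360

General income tax:
  £23,000 × 6% = £1,380
  £560,000 × 16% = £89,600
  → £90,980

Excess of supplementary minimum tax over general income tax: £129,360 − £90,980 = £38,380.

£38,380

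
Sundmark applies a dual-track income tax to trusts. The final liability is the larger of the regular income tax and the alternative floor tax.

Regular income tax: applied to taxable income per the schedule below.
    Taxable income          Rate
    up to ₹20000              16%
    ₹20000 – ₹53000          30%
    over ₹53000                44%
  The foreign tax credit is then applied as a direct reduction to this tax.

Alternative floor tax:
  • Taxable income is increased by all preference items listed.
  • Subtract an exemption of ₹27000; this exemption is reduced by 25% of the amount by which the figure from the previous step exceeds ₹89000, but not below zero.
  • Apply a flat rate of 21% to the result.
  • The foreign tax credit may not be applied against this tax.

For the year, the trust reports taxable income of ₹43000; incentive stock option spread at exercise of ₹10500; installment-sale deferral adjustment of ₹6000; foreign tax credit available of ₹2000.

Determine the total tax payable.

Regular income tax:
  ₹20000 × 16% = ₹3200
  ₹23000 × 30% = ₹6900
  → ₹10100
  Less foreign tax credit ₹2000 → ₹8100

Alternative floor tax:
  Adjusted income: ₹43000 + ₹10500 + ₹6000 = ₹59500
  Exemption: ₹59500 ≤ ₹89000, so full ₹27000 applies
  Base: ₹59500 − ₹27000 = ₹32500
  ₹32500 × 21% = ₹6825

₹8100 > ₹6825, so the regular income tax governs.

₹8100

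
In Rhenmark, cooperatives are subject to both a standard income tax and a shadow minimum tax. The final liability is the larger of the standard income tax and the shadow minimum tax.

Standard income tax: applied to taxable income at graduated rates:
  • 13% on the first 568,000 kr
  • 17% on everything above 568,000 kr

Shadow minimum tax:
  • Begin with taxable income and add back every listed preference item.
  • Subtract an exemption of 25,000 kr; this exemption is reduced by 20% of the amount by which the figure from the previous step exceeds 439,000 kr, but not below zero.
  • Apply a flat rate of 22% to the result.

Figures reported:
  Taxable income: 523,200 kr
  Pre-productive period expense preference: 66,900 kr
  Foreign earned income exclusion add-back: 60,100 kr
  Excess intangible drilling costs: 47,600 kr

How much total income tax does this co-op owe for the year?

153,516 kr

Shadow minimum tax:
  Adjusted income: 523,200 kr + 66,900 kr + 60,100 kr + 47,600 kr = 697,800 kr
  Exemption: 20% × (697,800 kr − 439,000 kr) = 51,760 kr ≥ 25,000 kr, so the exemption is fully phased out
  Base: 697,800 kr − 0 kr = 697,800 kr
  697,800 kr × 22% = 153,516 kr

Standard income tax:
  523,200 kr × 13% = 68,016 kr

153,516 kr > 68,016 kr, so the shadow minimum tax is the binding amount.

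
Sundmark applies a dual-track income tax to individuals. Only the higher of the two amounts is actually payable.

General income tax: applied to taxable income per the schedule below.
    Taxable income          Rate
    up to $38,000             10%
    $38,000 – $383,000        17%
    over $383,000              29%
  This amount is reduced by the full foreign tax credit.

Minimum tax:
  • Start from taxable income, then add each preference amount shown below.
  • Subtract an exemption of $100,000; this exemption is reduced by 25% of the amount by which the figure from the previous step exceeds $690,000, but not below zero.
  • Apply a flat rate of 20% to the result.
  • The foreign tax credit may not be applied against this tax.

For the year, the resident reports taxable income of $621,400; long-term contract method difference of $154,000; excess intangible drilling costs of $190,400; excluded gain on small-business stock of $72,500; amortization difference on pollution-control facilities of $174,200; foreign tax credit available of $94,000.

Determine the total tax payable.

$242,500

General income tax:
  $38,000 × 10% = $3,800
  $345,000 × 17% = $58,650
  $238,400 × 29% = $69,136
  → $131,586
  Less foreign tax credit $94,000 → $37,586

Minimum tax:
  Adjusted income: $621,400 + $154,000 + $190,400 + $72,500 + $174,200 = $1,212,500
  Exemption: 25% × ($1,212,500 − $690,000) = $130,625 ≥ $100,000, so the exemption is fully phased out
  Base: $1,212,500 − $0 = $1,212,500
  $1,212,500 × 20% = $242,500

$242,500 > $37,586, so the minimum tax is the binding amount.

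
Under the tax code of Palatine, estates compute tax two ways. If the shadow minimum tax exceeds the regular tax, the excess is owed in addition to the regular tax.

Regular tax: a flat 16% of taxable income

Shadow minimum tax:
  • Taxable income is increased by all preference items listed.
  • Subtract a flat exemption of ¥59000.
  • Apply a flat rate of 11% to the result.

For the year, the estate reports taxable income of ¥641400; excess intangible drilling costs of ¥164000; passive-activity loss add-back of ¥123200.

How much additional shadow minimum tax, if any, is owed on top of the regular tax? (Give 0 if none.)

Shadow minimum tax:
  Adjusted income: ¥641400 + ¥164000 + ¥123200 = ¥928600
  Less exemption ¥59000 → base ¥869600
  ¥869600 × 11% = ¥95656

Regular tax:
  ¥641400 × 16% = ¥102624

¥95656 ≤ ¥102624, so no add-on is due.

¥0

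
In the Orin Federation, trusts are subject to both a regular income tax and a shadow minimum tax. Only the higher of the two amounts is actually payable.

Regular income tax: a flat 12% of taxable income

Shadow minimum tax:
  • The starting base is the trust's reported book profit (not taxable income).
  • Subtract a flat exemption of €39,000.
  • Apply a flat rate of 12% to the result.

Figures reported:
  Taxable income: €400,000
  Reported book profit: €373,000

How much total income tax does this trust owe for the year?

Regular income tax:
  €400,000 × 12% = €48,000

Shadow minimum tax:
  Base (reported book profit): €373,000
  Less exemption €39,000 → base €334,000
  €334,000 × 12% = €40,080

€48,000 > €40,080, so the regular income tax governs.

€48,000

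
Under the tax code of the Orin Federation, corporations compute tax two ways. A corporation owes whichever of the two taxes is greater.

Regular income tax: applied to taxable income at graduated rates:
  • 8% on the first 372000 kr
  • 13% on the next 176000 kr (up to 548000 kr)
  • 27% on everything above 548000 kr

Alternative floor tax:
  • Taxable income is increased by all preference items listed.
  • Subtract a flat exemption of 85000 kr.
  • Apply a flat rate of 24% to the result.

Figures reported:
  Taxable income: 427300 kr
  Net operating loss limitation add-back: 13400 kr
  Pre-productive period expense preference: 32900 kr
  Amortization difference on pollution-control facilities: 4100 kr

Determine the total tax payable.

94248 kr

Regular income tax:
  372000 kr × 8% = 29760 kr
  55300 kr × 13% = 7189 kr
  → 36949 kr

Alternative floor tax:
  Adjusted income: 427300 kr + 13400 kr + 32900 kr + 4100 kr = 477700 kr
  Less exemption 85000 kr → base 392700 kr
  392700 kr × 24% = 94248 kr

94248 kr > 36949 kr, so the alternative floor tax is the binding amount.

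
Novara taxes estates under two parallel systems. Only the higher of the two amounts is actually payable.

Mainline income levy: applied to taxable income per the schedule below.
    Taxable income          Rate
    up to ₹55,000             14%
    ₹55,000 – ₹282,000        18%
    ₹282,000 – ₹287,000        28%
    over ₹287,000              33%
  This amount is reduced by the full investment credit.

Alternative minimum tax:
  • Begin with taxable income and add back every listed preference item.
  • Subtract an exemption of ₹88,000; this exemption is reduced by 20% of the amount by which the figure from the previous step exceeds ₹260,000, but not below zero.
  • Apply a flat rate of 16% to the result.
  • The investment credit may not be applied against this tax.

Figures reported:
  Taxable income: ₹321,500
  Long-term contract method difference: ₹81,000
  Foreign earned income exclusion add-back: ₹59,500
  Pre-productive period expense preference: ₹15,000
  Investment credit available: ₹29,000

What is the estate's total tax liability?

Mainline income levy:
  ₹55,000 × 14% = ₹7,700
  ₹227,000 × 18% = ₹40,860
  ₹5,000 × 28% = ₹1,400
  ₹34,500 × 33% = ₹11,385
  → ₹61,345
  Less investment credit ₹29,000 → ₹32,345

Alternative minimum tax:
  Adjusted income: ₹321,500 + ₹81,000 + ₹59,500 + ₹15,000 = ₹477,000
  Exemption: ₹88,000 − 20% × (₹477,000 − ₹260,000) = ₹88,000 − ₹43,400 = ₹44,600
  Base: ₹477,000 − ₹44,600 = ₹432,400
  ₹432,400 × 16% = ₹69,184

₹69,184 > ₹32,345, so the alternative minimum tax is the binding amount.

₹69,184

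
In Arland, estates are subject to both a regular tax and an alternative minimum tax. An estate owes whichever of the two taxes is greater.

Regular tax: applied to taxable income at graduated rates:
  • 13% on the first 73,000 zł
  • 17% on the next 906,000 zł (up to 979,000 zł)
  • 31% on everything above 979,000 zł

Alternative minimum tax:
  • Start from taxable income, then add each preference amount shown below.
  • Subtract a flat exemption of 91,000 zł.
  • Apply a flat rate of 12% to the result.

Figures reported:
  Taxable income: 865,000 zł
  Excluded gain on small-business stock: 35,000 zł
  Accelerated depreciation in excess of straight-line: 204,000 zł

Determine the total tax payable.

144,130 zł

Alternative minimum tax:
  Adjusted income: 865,000 zł + 35,000 zł + 204,000 zł = 1,104,000 zł
  Less exemption 91,000 zł → base 1,013,000 zł
  1,013,000 zł × 12% = 121,560 zł

Regular tax:
  73,000 zł × 13% = 9,490 zł
  792,000 zł × 17% = 134,640 zł
  → 144,130 zł

144,130 zł > 121,560 zł, so the regular tax governs.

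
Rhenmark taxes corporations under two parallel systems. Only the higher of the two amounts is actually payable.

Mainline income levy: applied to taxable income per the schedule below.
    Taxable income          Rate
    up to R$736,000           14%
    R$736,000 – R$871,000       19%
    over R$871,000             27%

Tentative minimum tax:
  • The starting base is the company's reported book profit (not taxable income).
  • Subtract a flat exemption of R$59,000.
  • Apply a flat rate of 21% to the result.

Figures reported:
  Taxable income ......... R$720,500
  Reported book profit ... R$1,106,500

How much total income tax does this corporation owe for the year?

R$219,975

Tentative minimum tax:
  Base (reported book profit): R$1,106,500
  Less exemption R$59,000 → base R$1,047,500
  R$1,047,500 × 21% = R$219,975

Mainline income levy:
  R$720,500 × 14% = R$100,870

R$219,975 > R$100,870, so the tentative minimum tax is the binding amount.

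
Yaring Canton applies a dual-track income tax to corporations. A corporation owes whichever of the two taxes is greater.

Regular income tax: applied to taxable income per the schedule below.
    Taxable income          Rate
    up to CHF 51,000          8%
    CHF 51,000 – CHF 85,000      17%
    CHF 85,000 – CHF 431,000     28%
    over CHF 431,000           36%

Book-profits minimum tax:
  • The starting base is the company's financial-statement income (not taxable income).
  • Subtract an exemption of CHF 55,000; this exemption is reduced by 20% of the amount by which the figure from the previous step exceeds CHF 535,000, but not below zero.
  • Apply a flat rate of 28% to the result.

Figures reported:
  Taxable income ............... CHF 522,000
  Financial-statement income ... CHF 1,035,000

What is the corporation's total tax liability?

Regular income tax:
  CHF 51,000 × 8% = CHF 4,080
  CHF 34,000 × 17% = CHF 5,780
  CHF 346,000 × 28% = CHF 96,880
  CHF 91,000 × 36% = CHF 32,760
  → CHF 139,500

Book-profits minimum tax:
  Base (financial-statement income): CHF 1,035,000
  Exemption: 20% × (CHF 1,035,000 − CHF 535,000) = CHF 100,000 ≥ CHF 55,000, so the exemption is fully phased out
  Base: CHF 1,035,000 − CHF 0 = CHF 1,035,000
  CHF 1,035,000 × 28% = CHF 289,800

CHF 289,800 > CHF 139,500, so the book-profits minimum tax is the binding amount.

CHF 289,800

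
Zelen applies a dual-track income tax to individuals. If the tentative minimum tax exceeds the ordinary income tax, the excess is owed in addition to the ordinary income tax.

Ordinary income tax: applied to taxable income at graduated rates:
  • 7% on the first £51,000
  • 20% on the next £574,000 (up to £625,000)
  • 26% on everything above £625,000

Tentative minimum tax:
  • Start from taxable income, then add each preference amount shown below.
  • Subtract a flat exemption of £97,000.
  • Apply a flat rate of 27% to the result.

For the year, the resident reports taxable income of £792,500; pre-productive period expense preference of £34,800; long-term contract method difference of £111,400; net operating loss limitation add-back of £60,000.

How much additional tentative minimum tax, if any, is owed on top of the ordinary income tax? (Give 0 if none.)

£81,539

Tentative minimum tax:
  Adjusted income: £792,500 + £34,800 + £111,400 + £60,000 = £998,700
  Less exemption £97,000 → base £901,700
  £901,700 × 27% = £243,459

Ordinary income tax:
  £51,000 × 7% = £3,570
  £574,000 × 20% = £114,800
  £167,500 × 26% = £43,550
  → £161,920

Excess of tentative minimum tax over ordinary income tax: £243,459 − £161,920 = £81,539.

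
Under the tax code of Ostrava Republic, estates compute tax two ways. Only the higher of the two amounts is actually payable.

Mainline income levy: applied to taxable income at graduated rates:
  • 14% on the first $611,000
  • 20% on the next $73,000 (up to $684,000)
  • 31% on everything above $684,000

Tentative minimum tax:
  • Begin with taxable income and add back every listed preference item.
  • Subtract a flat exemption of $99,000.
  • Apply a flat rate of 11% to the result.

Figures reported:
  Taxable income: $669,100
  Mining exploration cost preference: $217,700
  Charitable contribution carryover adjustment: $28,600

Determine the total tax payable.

$97,160

Mainline income levy:
  $611,000 × 14% = $85,540
  $58,100 × 20% = $11,620
  → $97,160

Tentative minimum tax:
  Adjusted income: $669,100 + $217,700 + $28,600 = $915,400
  Less exemption $99,000 → base $816,400
  $816,400 × 11% = $89,804

$97,160 > $89,804, so the mainline income levy governs.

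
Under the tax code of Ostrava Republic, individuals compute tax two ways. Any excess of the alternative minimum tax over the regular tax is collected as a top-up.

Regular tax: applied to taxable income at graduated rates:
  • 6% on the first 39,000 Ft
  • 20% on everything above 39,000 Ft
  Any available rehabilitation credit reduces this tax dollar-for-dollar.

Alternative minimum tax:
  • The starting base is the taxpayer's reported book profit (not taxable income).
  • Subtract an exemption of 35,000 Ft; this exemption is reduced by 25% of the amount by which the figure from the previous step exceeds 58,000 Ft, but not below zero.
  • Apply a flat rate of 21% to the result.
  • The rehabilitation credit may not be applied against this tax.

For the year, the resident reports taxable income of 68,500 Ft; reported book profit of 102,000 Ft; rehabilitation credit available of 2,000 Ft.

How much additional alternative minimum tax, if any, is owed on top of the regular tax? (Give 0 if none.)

10,140 Ft

Alternative minimum tax:
  Base (reported book profit): 102,000 Ft
  Exemption: 35,000 Ft − 25% × (102,000 Ft − 58,000 Ft) = 35,000 Ft − 11,000 Ft = 24,000 Ft
  Base: 102,000 Ft − 24,000 Ft = 78,000 Ft
  78,000 Ft × 21% = 16,380 Ft

Regular tax:
  39,000 Ft × 6% = 2,340 Ft
  29,500 Ft × 20% = 5,900 Ft
  → 8,240 Ft
  Less rehabilitation credit 2,000 Ft → 6,240 Ft

Excess of alternative minimum tax over regular tax: 16,380 Ft − 6,240 Ft = 10,140 Ft.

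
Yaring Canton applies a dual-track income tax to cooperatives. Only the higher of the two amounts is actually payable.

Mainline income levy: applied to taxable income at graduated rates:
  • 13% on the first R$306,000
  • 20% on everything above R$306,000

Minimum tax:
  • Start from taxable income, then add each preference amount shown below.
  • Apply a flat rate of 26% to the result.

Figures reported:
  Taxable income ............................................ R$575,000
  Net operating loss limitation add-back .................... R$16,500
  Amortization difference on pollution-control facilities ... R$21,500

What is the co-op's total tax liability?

Minimum tax:
  Adjusted income: R$575,000 + R$16,500 + R$21,500 = R$613,000
  R$613,000 × 26% = R$159,380

Mainline income levy:
  R$306,000 × 13% = R$39,780
  R$269,000 × 20% = R$53,800
  → R$93,580

R$159,380 > R$93,580, so the minimum tax is the binding amount.

R$159,380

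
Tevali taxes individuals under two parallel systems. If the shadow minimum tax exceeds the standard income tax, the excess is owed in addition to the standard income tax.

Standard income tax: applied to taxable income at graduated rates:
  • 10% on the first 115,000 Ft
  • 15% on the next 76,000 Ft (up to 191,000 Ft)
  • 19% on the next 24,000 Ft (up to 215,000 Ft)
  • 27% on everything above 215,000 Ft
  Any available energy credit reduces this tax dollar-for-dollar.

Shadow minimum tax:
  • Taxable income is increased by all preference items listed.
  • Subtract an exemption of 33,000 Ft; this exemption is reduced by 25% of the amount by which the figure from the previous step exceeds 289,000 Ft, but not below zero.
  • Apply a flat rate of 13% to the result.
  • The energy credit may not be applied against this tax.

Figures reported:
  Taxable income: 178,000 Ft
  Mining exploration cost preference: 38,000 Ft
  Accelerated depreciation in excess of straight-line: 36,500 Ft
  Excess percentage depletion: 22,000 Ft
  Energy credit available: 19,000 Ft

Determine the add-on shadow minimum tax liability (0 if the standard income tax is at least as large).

Shadow minimum tax:
  Adjusted income: 178,000 Ft + 38,000 Ft + 36,500 Ft + 22,000 Ft = 274,500 Ft
  Exemption: 274,500 Ft ≤ 289,000 Ft, so full 33,000 Ft applies
  Base: 274,500 Ft − 33,000 Ft = 241,500 Ft
  241,500 Ft × 13% = 31,395 Ft

Standard income tax:
  115,000 Ft × 10% = 11,500 Ft
  63,000 Ft × 15% = 9,450 Ft
  → 20,950 Ft
  Less energy credit 19,000 Ft → 1,950 Ft

Excess of shadow minimum tax over standard income tax: 31,395 Ft − 1,950 Ft = 29,445 Ft.

29,445 Ft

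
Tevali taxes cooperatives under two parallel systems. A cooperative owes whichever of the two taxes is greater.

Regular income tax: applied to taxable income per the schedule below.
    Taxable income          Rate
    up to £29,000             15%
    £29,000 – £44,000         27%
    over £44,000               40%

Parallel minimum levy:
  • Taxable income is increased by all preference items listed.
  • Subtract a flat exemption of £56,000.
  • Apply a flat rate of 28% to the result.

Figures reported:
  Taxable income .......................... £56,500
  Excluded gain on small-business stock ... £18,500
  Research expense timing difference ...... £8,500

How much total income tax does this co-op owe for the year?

£13,400

Parallel minimum levy:
  Adjusted income: £56,500 + £18,500 + £8,500 = £83,500
  Less exemption £56,000 → base £27,500
  £27,500 × 28% = £7,700

Regular income tax:
  £29,000 × 15% = £4,350
  £15,000 × 27% = £4,050
  £12,500 × 40% = £5,000
  → £13,400

£13,400 > £7,700, so the regular income tax governs.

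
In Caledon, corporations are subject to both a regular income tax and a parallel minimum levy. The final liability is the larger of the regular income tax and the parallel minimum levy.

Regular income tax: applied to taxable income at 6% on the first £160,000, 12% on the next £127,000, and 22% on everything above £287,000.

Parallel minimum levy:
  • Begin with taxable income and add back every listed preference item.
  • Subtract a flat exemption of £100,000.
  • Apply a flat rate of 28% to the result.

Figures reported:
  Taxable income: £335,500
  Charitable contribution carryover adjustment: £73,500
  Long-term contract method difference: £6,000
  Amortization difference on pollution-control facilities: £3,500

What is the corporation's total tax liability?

Regular income tax:
  £160,000 × 6% = £9,600
  £127,000 × 12% = £15,240
  £48,500 × 22% = £10,670
  → £35,510

Parallel minimum levy:
  Adjusted income: £335,500 + £73,500 + £6,000 + £3,500 = £418,500
  Less exemption £100,000 → base £318,500
  £318,500 × 28% = £89,180

£89,180 > £35,510, so the parallel minimum levy is the binding amount.

£89,180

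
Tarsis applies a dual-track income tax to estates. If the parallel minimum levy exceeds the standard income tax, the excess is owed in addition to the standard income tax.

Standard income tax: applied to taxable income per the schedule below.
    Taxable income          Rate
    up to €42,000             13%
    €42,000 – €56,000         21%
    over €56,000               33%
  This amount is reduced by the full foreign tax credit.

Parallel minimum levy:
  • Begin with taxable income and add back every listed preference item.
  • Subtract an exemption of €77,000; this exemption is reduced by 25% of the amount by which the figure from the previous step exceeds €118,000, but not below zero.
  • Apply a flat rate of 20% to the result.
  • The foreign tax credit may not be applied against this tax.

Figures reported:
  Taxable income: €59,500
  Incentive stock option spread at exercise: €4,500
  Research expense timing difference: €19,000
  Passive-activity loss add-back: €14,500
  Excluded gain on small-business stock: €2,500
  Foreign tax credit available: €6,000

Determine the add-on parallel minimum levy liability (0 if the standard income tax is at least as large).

Standard income tax:
  €42,000 × 13% = €5,460
  €14,000 × 21% = €2,940
  €3,500 × 33% = €1,155
  → €9,555
  Less foreign tax credit €6,000 → €3,555

Parallel minimum levy:
  Adjusted income: €59,500 + €4,500 + €19,000 + €14,500 + €2,500 = €100,000
  Exemption: €100,000 ≤ €118,000, so full €77,000 applies
  Base: €100,000 − €77,000 = €23,000
  €23,000 × 20% = €4,600

Excess of parallel minimum levy over standard income tax: €4,600 − €3,555 = €1,045.

€1,045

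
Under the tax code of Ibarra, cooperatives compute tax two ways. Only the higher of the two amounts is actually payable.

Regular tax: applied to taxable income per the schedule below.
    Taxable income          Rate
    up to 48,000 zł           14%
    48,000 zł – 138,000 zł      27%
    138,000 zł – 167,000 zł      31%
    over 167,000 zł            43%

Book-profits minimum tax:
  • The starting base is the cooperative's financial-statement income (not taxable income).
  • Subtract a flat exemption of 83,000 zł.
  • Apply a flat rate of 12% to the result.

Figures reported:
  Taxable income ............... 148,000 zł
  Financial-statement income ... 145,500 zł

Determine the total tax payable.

34,120 zł

Book-profits minimum tax:
  Base (financial-statement income): 145,500 zł
  Less exemption 83,000 zł → base 62,500 zł
  62,500 zł × 12% = 7,500 zł

Regular tax:
  48,000 zł × 14% = 6,720 zł
  90,000 zł × 27% = 24,300 zł
  10,000 zł × 31% = 3,100 zł
  → 34,120 zł

34,120 zł > 7,500 zł, so the regular tax governs.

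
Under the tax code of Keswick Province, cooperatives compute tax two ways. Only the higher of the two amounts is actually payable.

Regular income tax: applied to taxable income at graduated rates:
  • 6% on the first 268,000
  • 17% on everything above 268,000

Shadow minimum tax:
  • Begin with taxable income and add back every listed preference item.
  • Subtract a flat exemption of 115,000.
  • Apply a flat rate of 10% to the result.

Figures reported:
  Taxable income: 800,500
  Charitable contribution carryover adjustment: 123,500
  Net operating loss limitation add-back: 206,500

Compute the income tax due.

Shadow minimum tax:
  Adjusted income: 800,500 + 123,500 + 206,500 = 1,130,500
  Less exemption 115,000 → base 1,015,500
  1,015,500 × 10% = 101,550

Regular income tax:
  268,000 × 6% = 16,080
  532,500 × 17% = 90,525
  → 106,605

106,605 > 101,550, so the regular income tax governs.

106,605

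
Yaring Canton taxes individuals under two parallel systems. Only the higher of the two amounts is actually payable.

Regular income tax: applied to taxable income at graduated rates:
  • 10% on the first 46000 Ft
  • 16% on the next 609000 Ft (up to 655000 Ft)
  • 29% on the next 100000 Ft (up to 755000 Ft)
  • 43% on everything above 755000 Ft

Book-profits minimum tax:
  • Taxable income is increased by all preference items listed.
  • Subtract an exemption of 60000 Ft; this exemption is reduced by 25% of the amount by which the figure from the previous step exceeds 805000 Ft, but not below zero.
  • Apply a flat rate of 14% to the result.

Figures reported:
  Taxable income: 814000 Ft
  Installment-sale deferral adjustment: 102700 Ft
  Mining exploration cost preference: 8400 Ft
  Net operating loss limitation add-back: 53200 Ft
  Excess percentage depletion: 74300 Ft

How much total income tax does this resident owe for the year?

156410 Ft

Regular income tax:
  46000 Ft × 10% = 4600 Ft
  609000 Ft × 16% = 97440 Ft
  100000 Ft × 29% = 29000 Ft
  59000 Ft × 43% = 25370 Ft
  → 156410 Ft

Book-profits minimum tax:
  Adjusted income: 814000 Ft + 102700 Ft + 8400 Ft + 53200 Ft + 74300 Ft = 1052600 Ft
  Exemption: 25% × (1052600 Ft − 805000 Ft) = 61900 Ft ≥ 60000 Ft, so the exemption is fully phased out
  Base: 1052600 Ft − 0 Ft = 1052600 Ft
  1052600 Ft × 14% = 147364 Ft

156410 Ft > 147364 Ft, so the regular income tax governs.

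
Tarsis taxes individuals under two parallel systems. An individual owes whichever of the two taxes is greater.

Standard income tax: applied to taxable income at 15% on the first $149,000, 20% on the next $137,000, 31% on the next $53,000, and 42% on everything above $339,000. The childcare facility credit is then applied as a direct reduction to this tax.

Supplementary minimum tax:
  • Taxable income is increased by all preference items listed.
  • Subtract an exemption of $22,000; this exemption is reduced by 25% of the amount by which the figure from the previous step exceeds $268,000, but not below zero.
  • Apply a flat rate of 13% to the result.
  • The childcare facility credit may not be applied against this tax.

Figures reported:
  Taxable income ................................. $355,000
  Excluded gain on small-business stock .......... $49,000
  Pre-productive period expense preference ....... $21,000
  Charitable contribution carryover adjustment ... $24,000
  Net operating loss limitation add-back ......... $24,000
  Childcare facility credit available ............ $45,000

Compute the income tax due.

$61,490

Supplementary minimum tax:
  Adjusted income: $355,000 + $49,000 + $21,000 + $24,000 + $24,000 = $473,000
  Exemption: 25% × ($473,000 − $268,000) = $51,250 ≥ $22,000, so the exemption is fully phased out
  Base: $473,000 − $0 = $473,000
  $473,000 × 13% = $61,490

Standard income tax:
  $149,000 × 15% = $22,350
  $137,000 × 20% = $27,400
  $53,000 × 31% = $16,430
  $16,000 × 42% = $6,720
  → $72,900
  Less childcare facility credit $45,000 → $27,900

$61,490 > $27,900, so the supplementary minimum tax is the binding amount.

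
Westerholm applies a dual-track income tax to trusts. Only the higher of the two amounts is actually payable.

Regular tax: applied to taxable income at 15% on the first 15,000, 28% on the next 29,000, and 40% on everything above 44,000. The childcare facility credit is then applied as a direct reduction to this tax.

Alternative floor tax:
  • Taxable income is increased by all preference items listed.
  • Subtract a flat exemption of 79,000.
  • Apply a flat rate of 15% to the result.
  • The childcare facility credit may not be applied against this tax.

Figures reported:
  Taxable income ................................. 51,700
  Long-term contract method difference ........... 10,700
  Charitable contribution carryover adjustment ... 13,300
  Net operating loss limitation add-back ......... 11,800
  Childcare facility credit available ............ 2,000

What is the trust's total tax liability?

Alternative floor tax:
  Adjusted income: 51,700 + 10,700 + 13,300 + 11,800 = 87,500
  Less exemption 79,000 → base 8,500
  8,500 × 15% = 1,275

Regular tax:
  15,000 × 15% = 2,250
  29,000 × 28% = 8,120
  7,700 × 40% = 3,080
  → 13,450
  Less childcare facility credit 2,000 → 11,450

11,450 > 1,275, so the regular tax governs.

11,450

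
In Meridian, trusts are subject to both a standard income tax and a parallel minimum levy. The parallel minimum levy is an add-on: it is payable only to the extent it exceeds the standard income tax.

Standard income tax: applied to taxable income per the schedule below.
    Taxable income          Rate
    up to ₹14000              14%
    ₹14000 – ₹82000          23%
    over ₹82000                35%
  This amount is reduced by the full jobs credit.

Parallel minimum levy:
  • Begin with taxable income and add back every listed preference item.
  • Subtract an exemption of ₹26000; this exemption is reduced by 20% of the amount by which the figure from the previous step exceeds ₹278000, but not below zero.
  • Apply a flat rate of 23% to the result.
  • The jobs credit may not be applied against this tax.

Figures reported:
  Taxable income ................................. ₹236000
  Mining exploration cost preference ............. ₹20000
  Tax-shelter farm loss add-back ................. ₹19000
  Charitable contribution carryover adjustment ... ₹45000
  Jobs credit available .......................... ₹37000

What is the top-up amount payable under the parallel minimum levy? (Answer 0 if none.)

₹35052

Standard income tax:
  ₹14000 × 14% = ₹1960
  ₹68000 × 23% = ₹15640
  ₹154000 × 35% = ₹53900
  → ₹71500
  Less jobs credit ₹37000 → ₹34500

Parallel minimum levy:
  Adjusted income: ₹236000 + ₹20000 + ₹19000 + ₹45000 = ₹320000
  Exemption: ₹26000 − 20% × (₹320000 − ₹278000) = ₹26000 − ₹8400 = ₹17600
  Base: ₹320000 − ₹17600 = ₹302400
  ₹302400 × 23% = ₹69552

Excess of parallel minimum levy over standard income tax: ₹69552 − ₹34500 = ₹35052.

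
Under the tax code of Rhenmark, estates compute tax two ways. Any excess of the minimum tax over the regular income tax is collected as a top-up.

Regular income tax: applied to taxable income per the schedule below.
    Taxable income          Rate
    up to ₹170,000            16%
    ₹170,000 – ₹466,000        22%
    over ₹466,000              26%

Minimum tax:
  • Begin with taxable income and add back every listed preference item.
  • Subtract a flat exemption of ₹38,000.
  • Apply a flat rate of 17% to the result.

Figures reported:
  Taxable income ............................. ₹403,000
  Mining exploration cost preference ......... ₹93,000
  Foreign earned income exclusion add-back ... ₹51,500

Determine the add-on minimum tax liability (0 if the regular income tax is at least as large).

Regular income tax:
  ₹170,000 × 16% = ₹27,200
  ₹233,000 × 22% = ₹51,260
  → ₹78,460

Minimum tax:
  Adjusted income: ₹403,000 + ₹93,000 + ₹51,500 = ₹547,500
  Less exemption ₹38,000 → base ₹509,500
  ₹509,500 × 17% = ₹86,615

Excess of minimum tax over regular income tax: ₹86,615 − ₹78,460 = ₹8,155.

₹8,155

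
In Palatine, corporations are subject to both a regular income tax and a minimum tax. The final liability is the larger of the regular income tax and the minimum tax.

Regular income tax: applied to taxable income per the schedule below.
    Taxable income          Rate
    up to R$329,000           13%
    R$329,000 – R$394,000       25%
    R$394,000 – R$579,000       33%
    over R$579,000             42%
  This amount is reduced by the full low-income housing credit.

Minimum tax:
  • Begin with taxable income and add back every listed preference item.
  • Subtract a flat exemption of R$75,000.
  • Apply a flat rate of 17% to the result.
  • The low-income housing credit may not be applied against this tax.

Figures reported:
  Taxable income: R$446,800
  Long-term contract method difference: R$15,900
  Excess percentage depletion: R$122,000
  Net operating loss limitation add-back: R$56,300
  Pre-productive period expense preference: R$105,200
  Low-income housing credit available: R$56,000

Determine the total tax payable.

R$114,104

Minimum tax:
  Adjusted income: R$446,800 + R$15,900 + R$122,000 + R$56,300 + R$105,200 = R$746,200
  Less exemption R$75,000 → base R$671,200
  R$671,200 × 17% = R$114,104

Regular income tax:
  R$329,000 × 13% = R$42,770
  R$65,000 × 25% = R$16,250
  R$52,800 × 33% = R$17,424
  → R$76,444
  Less low-income housing credit R$56,000 → R$20,444

R$114,104 > R$20,444, so the minimum tax is the binding amount.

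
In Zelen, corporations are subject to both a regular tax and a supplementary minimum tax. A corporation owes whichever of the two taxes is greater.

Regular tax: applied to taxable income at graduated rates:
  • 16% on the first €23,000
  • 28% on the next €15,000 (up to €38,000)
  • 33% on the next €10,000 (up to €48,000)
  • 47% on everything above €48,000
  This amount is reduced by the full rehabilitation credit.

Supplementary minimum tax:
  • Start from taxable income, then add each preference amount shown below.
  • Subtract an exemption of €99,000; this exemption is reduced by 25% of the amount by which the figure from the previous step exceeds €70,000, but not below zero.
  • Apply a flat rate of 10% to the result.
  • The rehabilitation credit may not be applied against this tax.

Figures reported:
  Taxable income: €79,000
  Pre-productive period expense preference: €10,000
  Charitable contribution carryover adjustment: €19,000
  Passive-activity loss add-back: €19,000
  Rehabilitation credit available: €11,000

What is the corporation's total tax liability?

€14,750

Supplementary minimum tax:
  Adjusted income: €79,000 + €10,000 + €19,000 + €19,000 = €127,000
  Exemption: €99,000 − 25% × (€127,000 − €70,000) = €99,000 − €14,250 = €84,750
  Base: €127,000 − €84,750 = €42,250
  €42,250 × 10% = €4,225

Regular tax:
  €23,000 × 16% = €3,680
  €15,000 × 28% = €4,200
  €10,000 × 33% = €3,300
  €31,000 × 47% = €14,570
  → €25,750
  Less rehabilitation credit €11,000 → €14,750

€14,750 > €4,225, so the regular tax governs.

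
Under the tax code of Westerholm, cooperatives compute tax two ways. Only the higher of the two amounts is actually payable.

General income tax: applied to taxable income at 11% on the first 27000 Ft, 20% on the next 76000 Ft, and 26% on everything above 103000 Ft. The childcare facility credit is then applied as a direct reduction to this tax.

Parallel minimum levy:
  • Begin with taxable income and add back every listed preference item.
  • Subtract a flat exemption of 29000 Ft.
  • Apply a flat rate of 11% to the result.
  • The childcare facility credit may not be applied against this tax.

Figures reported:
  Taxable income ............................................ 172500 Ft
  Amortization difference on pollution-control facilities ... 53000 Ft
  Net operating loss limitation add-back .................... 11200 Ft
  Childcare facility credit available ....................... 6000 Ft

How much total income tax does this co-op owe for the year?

General income tax:
  27000 Ft × 11% = 2970 Ft
  76000 Ft × 20% = 15200 Ft
  69500 Ft × 26% = 18070 Ft
  → 36240 Ft
  Less childcare facility credit 6000 Ft → 30240 Ft

Parallel minimum levy:
  Adjusted income: 172500 Ft + 53000 Ft + 11200 Ft = 236700 Ft
  Less exemption 29000 Ft → base 207700 Ft
  207700 Ft × 11% = 22847 Ft

30240 Ft > 22847 Ft, so the general income tax governs.

30240 Ft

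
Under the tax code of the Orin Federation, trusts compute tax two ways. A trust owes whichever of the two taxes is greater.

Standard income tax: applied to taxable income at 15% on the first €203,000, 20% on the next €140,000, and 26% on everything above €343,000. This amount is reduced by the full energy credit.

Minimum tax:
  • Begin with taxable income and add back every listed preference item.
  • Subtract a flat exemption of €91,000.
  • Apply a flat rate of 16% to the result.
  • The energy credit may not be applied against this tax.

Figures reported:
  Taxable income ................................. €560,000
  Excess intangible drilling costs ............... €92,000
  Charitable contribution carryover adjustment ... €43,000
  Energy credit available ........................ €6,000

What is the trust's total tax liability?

€108,870

Minimum tax:
  Adjusted income: €560,000 + €92,000 + €43,000 = €695,000
  Less exemption €91,000 → base €604,000
  €604,000 × 16% = €96,640

Standard income tax:
  €203,000 × 15% = €30,450
  €140,000 × 20% = €28,000
  €217,000 × 26% = €56,420
  → €114,870
  Less energy credit €6,000 → €108,870

€108,870 > €96,640, so the standard income tax governs.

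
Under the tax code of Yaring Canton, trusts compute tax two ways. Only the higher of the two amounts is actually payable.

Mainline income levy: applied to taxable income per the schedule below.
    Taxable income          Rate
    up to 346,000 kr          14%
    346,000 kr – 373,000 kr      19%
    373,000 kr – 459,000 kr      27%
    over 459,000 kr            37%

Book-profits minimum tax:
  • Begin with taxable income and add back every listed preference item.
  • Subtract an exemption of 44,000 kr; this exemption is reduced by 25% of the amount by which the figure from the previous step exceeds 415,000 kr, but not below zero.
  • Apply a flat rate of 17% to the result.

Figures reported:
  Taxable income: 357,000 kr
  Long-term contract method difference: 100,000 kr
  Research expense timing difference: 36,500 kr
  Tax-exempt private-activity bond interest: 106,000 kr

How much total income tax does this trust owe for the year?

Book-profits minimum tax:
  Adjusted income: 357,000 kr + 100,000 kr + 36,500 kr + 106,000 kr = 599,500 kr
  Exemption: 25% × (599,500 kr − 415,000 kr) = 46,125 kr ≥ 44,000 kr, so the exemption is fully phased out
  Base: 599,500 kr − 0 kr = 599,500 kr
  599,500 kr × 17% = 101,915 kr

Mainline income levy:
  346,000 kr × 14% = 48,440 kr
  11,000 kr × 19% = 2,090 kr
  → 50,530 kr

101,915 kr > 50,530 kr, so the book-profits minimum tax is the binding amount.

101,915 kr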